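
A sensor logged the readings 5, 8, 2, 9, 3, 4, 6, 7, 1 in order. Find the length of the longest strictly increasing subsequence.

5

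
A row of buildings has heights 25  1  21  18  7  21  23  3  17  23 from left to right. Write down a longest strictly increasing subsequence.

Patience tails give the LIS length; then backtrack through the dp parents:
25 → extends → [25]
1 → replaces 25 → [1]
21 → extends → [1, 21]
18 → replaces 21 → [1, 18]
7 → replaces 18 → [1, 7]
21 → extends → [1, 7, 21]
23 → extends → [1, 7, 21, 23]
3 → replaces 7 → [1, 3, 21, 23]
17 → replaces 21 → [1, 3, 17, 23]
23 → already a tail → [1, 3, 17, 23]
Length 4; one witness is 1, 18, 21, 23.

1, 18, 21, 23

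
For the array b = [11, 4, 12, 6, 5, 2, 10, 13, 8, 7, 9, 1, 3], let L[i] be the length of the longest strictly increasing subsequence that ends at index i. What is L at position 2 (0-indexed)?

2

dp[i] = 1 + max{dp[j] : j<i, b[j]<b[i]} (or 1 if no such j):
i:      0  1  2  3  4  5  6  7  8  9 10 11 12
b[i]:  11  4 12  6  5  2 10 13  8  7  9  1  3
dp:     1  1  2  2  2  1  3  4  3  3  4  1  2
At index 2 the value is 2.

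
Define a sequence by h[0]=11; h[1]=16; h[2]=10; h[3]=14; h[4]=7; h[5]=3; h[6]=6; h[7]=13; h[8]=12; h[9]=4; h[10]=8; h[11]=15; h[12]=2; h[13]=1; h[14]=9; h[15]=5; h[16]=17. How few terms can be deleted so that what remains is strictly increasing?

Fewest deletions = n − (longest strictly increasing subsequence).
i:      0  1  2  3  4  5  6  7  8  9 10 11 12 13 14 15 16
h[i]:  11 16 10 14  7  3  6 13 12  4  8 15  2  1  9  5 17
dp:     1  2  1  2  1  1  2  3  3  2  3  4  1  1  4  3  5
max dp = 5, so deletions = 17 − 5 = 12.

12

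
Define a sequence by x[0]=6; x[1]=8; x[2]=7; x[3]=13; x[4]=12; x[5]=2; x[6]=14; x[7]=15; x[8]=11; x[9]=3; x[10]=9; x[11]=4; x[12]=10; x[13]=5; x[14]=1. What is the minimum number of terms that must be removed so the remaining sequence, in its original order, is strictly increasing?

Fewest deletions = n − (longest strictly increasing subsequence).
i:      0  1  2  3  4  5  6  7  8  9 10 11 12 13 14
x[i]:   6  8  7 13 12  2 14 15 11  3  9  4 10  5  1
dp:     1  2  2  3  3  1  4  5  3  2  3  3  4  4  1
max dp = 5, so deletions = 15 − 5 = 10.

10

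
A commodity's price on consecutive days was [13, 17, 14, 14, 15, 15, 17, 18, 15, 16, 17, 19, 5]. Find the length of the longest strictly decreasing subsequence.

3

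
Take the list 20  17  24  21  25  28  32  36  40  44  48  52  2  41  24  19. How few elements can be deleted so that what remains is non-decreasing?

Fewest deletions = n − (longest non-decreasing subsequence).
i:      1  2  3  4  5  6  7  8  9 10 11 12 13 14 15 16
a[i]:  20 17 24 21 25 28 32 36 40 44 48 52  2 41 24 19
dp:     1  1  2  2  3  4  5  6  7  8  9 10  1  8  3  2
max dp = 10, so deletions = 16 − 10 = 6.

6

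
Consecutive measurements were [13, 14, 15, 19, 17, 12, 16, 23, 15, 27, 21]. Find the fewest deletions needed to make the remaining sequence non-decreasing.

Fewest deletions = n − (longest non-decreasing subsequence).
Patience tails:
13 → extends → [13]
14 → extends → [13, 14]
15 → extends → [13, 14, 15]
19 → extends → [13, 14, 15, 19]
17 → replaces 19 → [13, 14, 15, 17]
12 → replaces 13 → [12, 14, 15, 17]
16 → replaces 17 → [12, 14, 15, 16]
23 → extends → [12, 14, 15, 16, 23]
15 → replaces 16 → [12, 14, 15, 15, 23]
27 → extends → [12, 14, 15, 15, 23, 27]
21 → replaces 23 → [12, 14, 15, 15, 21, 27]
Longest non-decreasing subsequence has length 6, so deletions = 11 − 6 = 5.

5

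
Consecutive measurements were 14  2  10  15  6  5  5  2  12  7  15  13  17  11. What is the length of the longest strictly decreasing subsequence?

5

Let dp[i] be the longest strictly decreasing subsequence ending at i:
i:      1  2  3  4  5  6  7  8  9 10 11 12 13 14
a[i]:  14  2 10 15  6  5  5  2 12  7 15 13 17 11
dp:     1  2  2  1  3  4  4  5  2  3  1  2  1  3
Maximum is 5.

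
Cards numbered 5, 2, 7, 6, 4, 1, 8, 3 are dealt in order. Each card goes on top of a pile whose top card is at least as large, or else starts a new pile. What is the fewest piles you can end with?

3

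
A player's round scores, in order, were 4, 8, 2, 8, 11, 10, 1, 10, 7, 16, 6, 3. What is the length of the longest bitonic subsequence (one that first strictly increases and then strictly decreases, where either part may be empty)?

7

inc[i] = longest strictly increasing subsequence ending at i; dec[i] = longest strictly decreasing subsequence starting at i:
i:      1  2  3  4  5  6  7  8  9 10 11 12
a[i]:   4  8  2  8 11 10  1 10  7 16  6  3
inc:    1  2  1  2  3  3  1  3  2  4  2  2
dec:    3  4  2  4  5  4  1  4  3  3  2  1
Best peak at i=5 (value 11): inc=3, dec=5, length 3+5−1 = 7.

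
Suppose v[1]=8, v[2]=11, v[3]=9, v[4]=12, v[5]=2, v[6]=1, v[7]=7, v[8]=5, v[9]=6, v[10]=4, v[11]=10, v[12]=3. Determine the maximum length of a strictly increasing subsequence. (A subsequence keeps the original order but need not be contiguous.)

Track the smallest tail for each achievable length (strict):
8 → extends → [8]
11 → extends → [8, 11]
9 → replaces 11 → [8, 9]
12 → extends → [8, 9, 12]
2 → replaces 8 → [2, 9, 12]
1 → replaces 2 → [1, 9, 12]
7 → replaces 9 → [1, 7, 12]
5 → replaces 7 → [1, 5, 12]
6 → replaces 12 → [1, 5, 6]
4 → replaces 5 → [1, 4, 6]
10 → extends → [1, 4, 6, 10]
3 → replaces 4 → [1, 3, 6, 10]
Four tails, so the longest strictly increasing subsequence has length 4 (e.g. 2, 5, 6, 10).

4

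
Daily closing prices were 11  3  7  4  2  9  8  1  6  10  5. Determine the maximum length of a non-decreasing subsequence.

Let dp[i] be the length of the longest such subsequence ending at index i:
i:      1  2  3  4  5  6  7  8  9 10 11
a[i]:  11  3  7  4  2  9  8  1  6 10  5
dp:     1  1  2  2  1  3  3  1  3  4  3
Maximum dp value is 4.

4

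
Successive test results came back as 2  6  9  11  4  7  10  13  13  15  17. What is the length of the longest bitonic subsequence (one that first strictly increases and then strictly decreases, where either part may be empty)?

inc[i] = longest strictly increasing subsequence ending at i; dec[i] = longest strictly decreasing subsequence starting at i:
i:      1  2  3  4  5  6  7  8  9 10 11
a[i]:   2  6  9 11  4  7 10 13 13 15 17
inc:    1  2  3  4  2  3  4  5  5  6  7
dec:    1  2  2  2  1  1  1  1  1  1  1
Best peak at i=11 (value 17): inc=7, dec=1, length 7+1−1 = 7.

7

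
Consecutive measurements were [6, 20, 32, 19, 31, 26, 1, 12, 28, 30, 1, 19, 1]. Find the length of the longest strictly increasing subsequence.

5

Track the smallest tail for each achievable length (strict):
6 → extends → [6]
20 → extends → [6, 20]
32 → extends → [6, 20, 32]
19 → replaces 20 → [6, 19, 32]
31 → replaces 32 → [6, 19, 31]
26 → replaces 31 → [6, 19, 26]
1 → replaces 6 → [1, 19, 26]
12 → replaces 19 → [1, 12, 26]
28 → extends → [1, 12, 26, 28]
30 → extends → [1, 12, 26, 28, 30]
1 → already a tail → [1, 12, 26, 28, 30]
19 → replaces 26 → [1, 12, 19, 28, 30]
1 → already a tail → [1, 12, 19, 28, 30]
Five tails, so the longest strictly increasing subsequence has length 5 (e.g. 6, 20, 26, 28, 30).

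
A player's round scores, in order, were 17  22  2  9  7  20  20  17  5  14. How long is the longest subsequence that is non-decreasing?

4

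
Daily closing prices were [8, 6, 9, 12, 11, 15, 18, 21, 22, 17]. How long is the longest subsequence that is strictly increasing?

7

Track the smallest tail for each achievable length (strict):
8 → extends → [8]
6 → replaces 8 → [6]
9 → extends → [6, 9]
12 → extends → [6, 9, 12]
11 → replaces 12 → [6, 9, 11]
15 → extends → [6, 9, 11, 15]
18 → extends → [6, 9, 11, 15, 18]
21 → extends → [6, 9, 11, 15, 18, 21]
22 → extends → [6, 9, 11, 15, 18, 21, 22]
17 → replaces 18 → [6, 9, 11, 15, 17, 21, 22]
Seven tails, so the longest strictly increasing subsequence has length 7 (e.g. 8, 9, 12, 15, 18, 21, 22).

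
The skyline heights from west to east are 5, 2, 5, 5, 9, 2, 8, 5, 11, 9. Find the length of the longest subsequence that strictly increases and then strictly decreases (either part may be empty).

5

inc[i] = longest strictly increasing subsequence ending at i; dec[i] = longest strictly decreasing subsequence starting at i:
i:      1  2  3  4  5  6  7  8  9 10
a[i]:   5  2  5  5  9  2  8  5 11  9
inc:    1  1  2  2  3  1  3  2  4  4
dec:    2  1  2  2  3  1  2  1  2  1
Best peak at i=5 (value 9): inc=3, dec=3, length 3+3−1 = 5.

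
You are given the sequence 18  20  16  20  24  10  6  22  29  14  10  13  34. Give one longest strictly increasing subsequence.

18, 20, 24, 29, 34

Patience tails give the LIS length; then backtrack through the dp parents:
18 → extends → [18]
20 → extends → [18, 20]
16 → replaces 18 → [16, 20]
20 → already a tail → [16, 20]
24 → extends → [16, 20, 24]
10 → replaces 16 → [10, 20, 24]
6 → replaces 10 → [6, 20, 24]
22 → replaces 24 → [6, 20, 22]
29 → extends → [6, 20, 22, 29]
14 → replaces 20 → [6, 14, 22, 29]
10 → replaces 14 → [6, 10, 22, 29]
13 → replaces 22 → [6, 10, 13, 29]
34 → extends → [6, 10, 13, 29, 34]
Length 5; one witness is 18, 20, 24, 29, 34.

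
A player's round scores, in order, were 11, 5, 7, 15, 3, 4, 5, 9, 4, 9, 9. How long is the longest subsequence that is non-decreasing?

6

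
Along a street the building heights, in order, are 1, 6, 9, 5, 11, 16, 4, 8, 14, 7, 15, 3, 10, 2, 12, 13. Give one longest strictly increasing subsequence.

Patience tails give the LIS length; then backtrack through the dp parents:
1 → extends → [1]
6 → extends → [1, 6]
9 → extends → [1, 6, 9]
5 → replaces 6 → [1, 5, 9]
11 → extends → [1, 5, 9, 11]
16 → extends → [1, 5, 9, 11, 16]
4 → replaces 5 → [1, 4, 9, 11, 16]
8 → replaces 9 → [1, 4, 8, 11, 16]
14 → replaces 16 → [1, 4, 8, 11, 14]
7 → replaces 8 → [1, 4, 7, 11, 14]
15 → extends → [1, 4, 7, 11, 14, 15]
3 → replaces 4 → [1, 3, 7, 11, 14, 15]
10 → replaces 11 → [1, 3, 7, 10, 14, 15]
2 → replaces 3 → [1, 2, 7, 10, 14, 15]
12 → replaces 14 → [1, 2, 7, 10, 12, 15]
13 → replaces 15 → [1, 2, 7, 10, 12, 13]
Length 6; one witness is 1, 6, 9, 11, 14, 15.

1, 6, 9, 11, 14, 15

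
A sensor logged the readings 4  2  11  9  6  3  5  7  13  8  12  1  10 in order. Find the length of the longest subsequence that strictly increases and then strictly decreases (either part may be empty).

inc[i] = longest strictly increasing subsequence ending at i; dec[i] = longest strictly decreasing subsequence starting at i:
i:      1  2  3  4  5  6  7  8  9 10 11 12 13
a[i]:   4  2 11  9  6  3  5  7 13  8 12  1 10
inc:    1  1  2  2  2  2  3  4  5  5  6  1  6
dec:    3  2  5  4  3  2  2  2  3  2  2  1  1
Best peak at i=9 (value 13): inc=5, dec=3, length 5+3−1 = 7.

7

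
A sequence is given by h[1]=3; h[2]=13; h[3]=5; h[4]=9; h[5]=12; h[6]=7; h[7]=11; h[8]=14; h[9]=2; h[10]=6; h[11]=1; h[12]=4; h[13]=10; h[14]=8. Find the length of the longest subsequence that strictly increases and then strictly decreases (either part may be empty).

7

inc[i] = longest strictly increasing subsequence ending at i; dec[i] = longest strictly decreasing subsequence starting at i:
i:      1  2  3  4  5  6  7  8  9 10 11 12 13 14
h[i]:   3 13  5  9 12  7 11 14  2  6  1  4 10  8
inc:    1  2  2  3  4  3  4  5  1  3  1  2  4  4
dec:    3  5  3  4  4  3  3  3  2  2  1  1  2  1
Best peak at i=5 (value 12): inc=4, dec=4, length 4+4−1 = 7.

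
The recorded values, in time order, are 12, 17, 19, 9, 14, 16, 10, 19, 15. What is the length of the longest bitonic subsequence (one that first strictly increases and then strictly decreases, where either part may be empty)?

5

inc[i] = longest strictly increasing subsequence ending at i; dec[i] = longest strictly decreasing subsequence starting at i:
i:      1  2  3  4  5  6  7  8  9
a[i]:  12 17 19  9 14 16 10 19 15
inc:    1  2  3  1  2  3  2  4  3
dec:    2  3  3  1  2  2  1  2  1
Best peak at i=3 (value 19): inc=3, dec=3, length 3+3−1 = 5.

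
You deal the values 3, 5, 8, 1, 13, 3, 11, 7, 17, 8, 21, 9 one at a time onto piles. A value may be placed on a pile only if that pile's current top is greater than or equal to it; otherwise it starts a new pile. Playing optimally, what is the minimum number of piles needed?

Place each on the leftmost legal pile:
3 → new pile 1 (tops now [3])
5 → new pile 2 (tops now [3, 5])
8 → new pile 3 (tops now [3, 5, 8])
1 → pile 1 (tops now [1, 5, 8])
13 → new pile 4 (tops now [1, 5, 8, 13])
3 → pile 2 (tops now [1, 3, 8, 13])
11 → pile 4 (tops now [1, 3, 8, 11])
7 → pile 3 (tops now [1, 3, 7, 11])
17 → new pile 5 (tops now [1, 3, 7, 11, 17])
8 → pile 4 (tops now [1, 3, 7, 8, 17])
21 → new pile 6 (tops now [1, 3, 7, 8, 17, 21])
9 → pile 5 (tops now [1, 3, 7, 8, 9, 21])
Six piles.

6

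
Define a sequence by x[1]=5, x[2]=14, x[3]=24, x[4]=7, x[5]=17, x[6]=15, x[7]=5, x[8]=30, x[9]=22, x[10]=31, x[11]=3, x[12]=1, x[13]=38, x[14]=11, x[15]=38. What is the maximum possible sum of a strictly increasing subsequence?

142

Let S[i] be the best sum of a strictly increasing subsequence ending at i:
i:       1   2   3   4   5   6   7   8   9  10  11  12  13  14  15
x[i]:    5  14  24   7  17  15   5  30  22  31   3   1  38  11  38
S:       5  19  43  12  36  34   5  73  58 104   3   1 142  23 142
Maximum is 142 (e.g. 5 + 14 + 24 + 30 + 31 + 38).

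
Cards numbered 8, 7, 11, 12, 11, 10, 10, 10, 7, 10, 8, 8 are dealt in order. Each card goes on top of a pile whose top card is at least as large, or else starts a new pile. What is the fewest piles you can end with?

The minimum number of non-increasing subsequences covering a sequence equals the length of its longest strictly increasing subsequence.
LIS length is 3 (e.g. 8, 11, 12), so 3 piles are needed.

3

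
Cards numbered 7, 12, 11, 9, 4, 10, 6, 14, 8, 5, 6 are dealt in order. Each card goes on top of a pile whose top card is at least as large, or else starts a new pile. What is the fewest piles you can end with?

4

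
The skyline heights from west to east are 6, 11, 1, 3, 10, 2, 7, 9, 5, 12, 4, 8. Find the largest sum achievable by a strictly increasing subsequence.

34

Let S[i] be the best sum of a strictly increasing subsequence ending at i:
i:      1  2  3  4  5  6  7  8  9 10 11 12
a[i]:   6 11  1  3 10  2  7  9  5 12  4  8
S:      6 17  1  4 16  3 13 22  9 34  8 21
Maximum is 34 (e.g. 6 + 7 + 9 + 12).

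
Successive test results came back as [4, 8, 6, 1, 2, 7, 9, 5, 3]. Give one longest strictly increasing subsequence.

4, 6, 7, 9

Patience tails give the LIS length; then backtrack through the dp parents:
4 → extends → [4]
8 → extends → [4, 8]
6 → replaces 8 → [4, 6]
1 → replaces 4 → [1, 6]
2 → replaces 6 → [1, 2]
7 → extends → [1, 2, 7]
9 → extends → [1, 2, 7, 9]
5 → replaces 7 → [1, 2, 5, 9]
3 → replaces 5 → [1, 2, 3, 9]
Length 4; one witness is 4, 6, 7, 9.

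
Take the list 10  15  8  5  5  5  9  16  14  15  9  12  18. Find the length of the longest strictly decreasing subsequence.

Let dp[i] be the longest strictly decreasing subsequence ending at i:
i:      1  2  3  4  5  6  7  8  9 10 11 12 13
a[i]:  10 15  8  5  5  5  9 16 14 15  9 12 18
dp:     1  1  2  3  3  3  2  1  2  2  3  3  1
Maximum is 3.

3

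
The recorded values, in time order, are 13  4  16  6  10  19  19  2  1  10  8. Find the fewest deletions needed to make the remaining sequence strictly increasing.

Fewest deletions = n − (longest strictly increasing subsequence).
i:      1  2  3  4  5  6  7  8  9 10 11
a[i]:  13  4 16  6 10 19 19  2  1 10  8
dp:     1  1  2  2  3  4  4  1  1  3  3
max dp = 4, so deletions = 11 − 4 = 7.

7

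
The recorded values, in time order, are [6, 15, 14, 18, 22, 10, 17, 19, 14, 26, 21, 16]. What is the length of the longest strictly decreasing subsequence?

3

Negate each value so 'decreasing' becomes 'increasing', then run patience tails on the negated sequence:
-6 → extends → [-6]
-15 → replaces -6 → [-15]
-14 → extends → [-15, -14]
-18 → replaces -15 → [-18, -14]
-22 → replaces -18 → [-22, -14]
-10 → extends → [-22, -14, -10]
-17 → replaces -14 → [-22, -17, -10]
-19 → replaces -17 → [-22, -19, -10]
-14 → replaces -10 → [-22, -19, -14]
-26 → replaces -22 → [-26, -19, -14]
-21 → replaces -19 → [-26, -21, -14]
-16 → replaces -14 → [-26, -21, -16]
Three tails, so the longest strictly decreasing subsequence of the original has length 3.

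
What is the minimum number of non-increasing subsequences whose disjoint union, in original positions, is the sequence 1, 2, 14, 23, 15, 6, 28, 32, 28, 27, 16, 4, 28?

6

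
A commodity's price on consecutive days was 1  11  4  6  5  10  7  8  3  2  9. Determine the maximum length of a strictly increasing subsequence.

6

Track the smallest tail for each achievable length (strict):
1 → extends → [1]
11 → extends → [1, 11]
4 → replaces 11 → [1, 4]
6 → extends → [1, 4, 6]
5 → replaces 6 → [1, 4, 5]
10 → extends → [1, 4, 5, 10]
7 → replaces 10 → [1, 4, 5, 7]
8 → extends → [1, 4, 5, 7, 8]
3 → replaces 4 → [1, 3, 5, 7, 8]
2 → replaces 3 → [1, 2, 5, 7, 8]
9 → extends → [1, 2, 5, 7, 8, 9]
Six tails, so the longest strictly increasing subsequence has length 6 (e.g. 1, 4, 6, 7, 8, 9).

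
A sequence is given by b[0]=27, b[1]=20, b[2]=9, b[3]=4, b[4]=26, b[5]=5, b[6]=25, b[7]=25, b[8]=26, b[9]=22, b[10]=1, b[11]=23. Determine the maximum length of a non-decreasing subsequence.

Let dp[i] be the length of the longest such subsequence ending at index i:
i:      0  1  2  3  4  5  6  7  8  9 10 11
b[i]:  27 20  9  4 26  5 25 25 26 22  1 23
dp:     1  1  1  1  2  2  3  4  5  3  1  4
Maximum dp value is 5.

5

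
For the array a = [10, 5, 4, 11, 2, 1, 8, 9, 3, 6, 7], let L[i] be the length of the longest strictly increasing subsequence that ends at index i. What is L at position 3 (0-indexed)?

dp[i] = 1 + max{dp[j] : j<i, a[j]<a[i]} (or 1 if no such j):
i:      0  1  2  3  4  5  6  7  8  9 10
a[i]:  10  5  4 11  2  1  8  9  3  6  7
dp:     1  1  1  2  1  1  2  3  2  3  4
At index 3 the value is 2.

2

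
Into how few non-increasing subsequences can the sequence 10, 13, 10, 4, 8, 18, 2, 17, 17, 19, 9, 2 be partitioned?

4

Place each on the leftmost legal pile:
10 → new pile 1 (tops now [10])
13 → new pile 2 (tops now [10, 13])
10 → pile 1 (tops now [10, 13])
4 → pile 1 (tops now [4, 13])
8 → pile 2 (tops now [4, 8])
18 → new pile 3 (tops now [4, 8, 18])
2 → pile 1 (tops now [2, 8, 18])
17 → pile 3 (tops now [2, 8, 17])
17 → pile 3 (tops now [2, 8, 17])
19 → new pile 4 (tops now [2, 8, 17, 19])
9 → pile 3 (tops now [2, 8, 9, 19])
2 → pile 1 (tops now [2, 8, 9, 19])
Four piles.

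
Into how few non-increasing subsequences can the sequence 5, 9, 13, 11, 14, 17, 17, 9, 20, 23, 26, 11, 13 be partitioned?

Place each on the leftmost legal pile:
5 → new pile 1 (tops now [5])
9 → new pile 2 (tops now [5, 9])
13 → new pile 3 (tops now [5, 9, 13])
11 → pile 3 (tops now [5, 9, 11])
14 → new pile 4 (tops now [5, 9, 11, 14])
17 → new pile 5 (tops now [5, 9, 11, 14, 17])
17 → pile 5 (tops now [5, 9, 11, 14, 17])
9 → pile 2 (tops now [5, 9, 11, 14, 17])
20 → new pile 6 (tops now [5, 9, 11, 14, 17, 20])
23 → new pile 7 (tops now [5, 9, 11, 14, 17, 20, 23])
26 → new pile 8 (tops now [5, 9, 11, 14, 17, 20, 23, 26])
11 → pile 3 (tops now [5, 9, 11, 14, 17, 20, 23, 26])
13 → pile 4 (tops now [5, 9, 11, 13, 17, 20, 23, 26])
Eight piles.

8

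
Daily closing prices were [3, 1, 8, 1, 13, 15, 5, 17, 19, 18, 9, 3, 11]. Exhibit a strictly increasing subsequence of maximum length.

Patience tails give the LIS length; then backtrack through the dp parents:
3 → extends → [3]
1 → replaces 3 → [1]
8 → extends → [1, 8]
1 → already a tail → [1, 8]
13 → extends → [1, 8, 13]
15 → extends → [1, 8, 13, 15]
5 → replaces 8 → [1, 5, 13, 15]
17 → extends → [1, 5, 13, 15, 17]
19 → extends → [1, 5, 13, 15, 17, 19]
18 → replaces 19 → [1, 5, 13, 15, 17, 18]
9 → replaces 13 → [1, 5, 9, 15, 17, 18]
3 → replaces 5 → [1, 3, 9, 15, 17, 18]
11 → replaces 15 → [1, 3, 9, 11, 17, 18]
Length 6; one witness is 3, 8, 13, 15, 17, 19.

3, 8, 13, 15, 17, 19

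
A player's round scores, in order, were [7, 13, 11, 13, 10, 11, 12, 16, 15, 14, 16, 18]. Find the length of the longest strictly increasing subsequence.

Track the smallest tail for each achievable length (strict):
7 → extends → [7]
13 → extends → [7, 13]
11 → replaces 13 → [7, 11]
13 → extends → [7, 11, 13]
10 → replaces 11 → [7, 10, 13]
11 → replaces 13 → [7, 10, 11]
12 → extends → [7, 10, 11, 12]
16 → extends → [7, 10, 11, 12, 16]
15 → replaces 16 → [7, 10, 11, 12, 15]
14 → replaces 15 → [7, 10, 11, 12, 14]
16 → extends → [7, 10, 11, 12, 14, 16]
18 → extends → [7, 10, 11, 12, 14, 16, 18]
Seven tails, so the longest strictly increasing subsequence has length 7 (e.g. 7, 10, 11, 12, 15, 16, 18).

7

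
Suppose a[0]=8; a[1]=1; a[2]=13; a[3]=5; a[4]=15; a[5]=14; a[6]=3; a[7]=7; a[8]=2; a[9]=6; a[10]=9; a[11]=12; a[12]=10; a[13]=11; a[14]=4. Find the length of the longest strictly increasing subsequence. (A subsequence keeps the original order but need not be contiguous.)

Track the smallest tail for each achievable length (strict):
8 → extends → [8]
1 → replaces 8 → [1]
13 → extends → [1, 13]
5 → replaces 13 → [1, 5]
15 → extends → [1, 5, 15]
14 → replaces 15 → [1, 5, 14]
3 → replaces 5 → [1, 3, 14]
7 → replaces 14 → [1, 3, 7]
2 → replaces 3 → [1, 2, 7]
6 → replaces 7 → [1, 2, 6]
9 → extends → [1, 2, 6, 9]
12 → extends → [1, 2, 6, 9, 12]
10 → replaces 12 → [1, 2, 6, 9, 10]
11 → extends → [1, 2, 6, 9, 10, 11]
4 → replaces 6 → [1, 2, 4, 9, 10, 11]
Six tails, so the longest strictly increasing subsequence has length 6 (e.g. 1, 5, 7, 9, 10, 11).

6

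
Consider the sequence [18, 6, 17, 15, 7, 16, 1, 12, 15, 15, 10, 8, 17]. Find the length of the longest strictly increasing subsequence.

Track the smallest tail for each achievable length (strict):
18 → extends → [18]
6 → replaces 18 → [6]
17 → extends → [6, 17]
15 → replaces 17 → [6, 15]
7 → replaces 15 → [6, 7]
16 → extends → [6, 7, 16]
1 → replaces 6 → [1, 7, 16]
12 → replaces 16 → [1, 7, 12]
15 → extends → [1, 7, 12, 15]
15 → already a tail → [1, 7, 12, 15]
10 → replaces 12 → [1, 7, 10, 15]
8 → replaces 10 → [1, 7, 8, 15]
17 → extends → [1, 7, 8, 15, 17]
Five tails, so the longest strictly increasing subsequence has length 5 (e.g. 6, 7, 12, 15, 17).

5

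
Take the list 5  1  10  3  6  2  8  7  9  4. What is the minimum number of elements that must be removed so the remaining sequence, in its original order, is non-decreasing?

Fewest deletions = n − (longest non-decreasing subsequence).
Patience tails:
5 → extends → [5]
1 → replaces 5 → [1]
10 → extends → [1, 10]
3 → replaces 10 → [1, 3]
6 → extends → [1, 3, 6]
2 → replaces 3 → [1, 2, 6]
8 → extends → [1, 2, 6, 8]
7 → replaces 8 → [1, 2, 6, 7]
9 → extends → [1, 2, 6, 7, 9]
4 → replaces 6 → [1, 2, 4, 7, 9]
Longest non-decreasing subsequence has length 5, so deletions = 10 − 5 = 5.

5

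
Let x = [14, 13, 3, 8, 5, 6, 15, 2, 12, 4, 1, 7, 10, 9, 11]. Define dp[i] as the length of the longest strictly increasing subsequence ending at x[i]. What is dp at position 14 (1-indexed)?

5

dp[i] = 1 + max{dp[j] : j<i, x[j]<x[i]} (or 1 if no such j):
i:      1  2  3  4  5  6  7  8  9 10 11 12 13 14 15
x[i]:  14 13  3  8  5  6 15  2 12  4  1  7 10  9 11
dp:     1  1  1  2  2  3  4  1  4  2  1  4  5  5  6
At index 14 the value is 5.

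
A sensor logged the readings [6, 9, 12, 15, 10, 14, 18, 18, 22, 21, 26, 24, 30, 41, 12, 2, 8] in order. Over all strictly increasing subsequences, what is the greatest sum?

179

Let S[i] be the best sum of a strictly increasing subsequence ending at i:
i:       1   2   3   4   5   6   7   8   9  10  11  12  13  14  15  16  17
a[i]:    6   9  12  15  10  14  18  18  22  21  26  24  30  41  12   2   8
S:       6  15  27  42  25  41  60  60  82  81 108 106 138 179  37   2  14
Maximum is 179 (e.g. 6 + 9 + 12 + 15 + 18 + 22 + 26 + 30 + 41).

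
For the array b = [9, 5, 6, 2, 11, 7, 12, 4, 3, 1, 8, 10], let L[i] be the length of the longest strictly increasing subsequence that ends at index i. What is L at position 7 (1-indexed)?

dp[i] = 1 + max{dp[j] : j<i, b[j]<b[i]} (or 1 if no such j):
i:      1  2  3  4  5  6  7  8  9 10 11 12
b[i]:   9  5  6  2 11  7 12  4  3  1  8 10
dp:     1  1  2  1  3  3  4  2  2  1  4  5
At index 7 the value is 4.

4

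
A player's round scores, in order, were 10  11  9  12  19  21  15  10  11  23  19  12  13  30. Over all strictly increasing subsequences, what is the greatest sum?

Let S[i] be the best sum of a strictly increasing subsequence ending at i:
i:       1   2   3   4   5   6   7   8   9  10  11  12  13  14
a[i]:   10  11   9  12  19  21  15  10  11  23  19  12  13  30
S:      10  21   9  33  52  73  48  19  30  96  67  42  55 126
Maximum is 126 (e.g. 10 + 11 + 12 + 19 + 21 + 23 + 30).

126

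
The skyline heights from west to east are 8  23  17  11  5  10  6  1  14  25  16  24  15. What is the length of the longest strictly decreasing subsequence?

6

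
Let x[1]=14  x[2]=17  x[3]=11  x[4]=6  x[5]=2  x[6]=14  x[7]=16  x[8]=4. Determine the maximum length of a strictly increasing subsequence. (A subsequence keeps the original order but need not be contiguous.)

3

Let dp[i] be the length of the longest such subsequence ending at index i:
i:      1  2  3  4  5  6  7  8
x[i]:  14 17 11  6  2 14 16  4
dp:     1  2  1  1  1  2  3  2
Maximum dp value is 3.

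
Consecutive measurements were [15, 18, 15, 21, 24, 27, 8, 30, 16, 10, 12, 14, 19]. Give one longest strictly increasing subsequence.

15, 18, 21, 24, 27, 30

Patience tails give the LIS length; then backtrack through the dp parents:
15 → extends → [15]
18 → extends → [15, 18]
15 → already a tail → [15, 18]
21 → extends → [15, 18, 21]
24 → extends → [15, 18, 21, 24]
27 → extends → [15, 18, 21, 24, 27]
8 → replaces 15 → [8, 18, 21, 24, 27]
30 → extends → [8, 18, 21, 24, 27, 30]
16 → replaces 18 → [8, 16, 21, 24, 27, 30]
10 → replaces 16 → [8, 10, 21, 24, 27, 30]
12 → replaces 21 → [8, 10, 12, 24, 27, 30]
14 → replaces 24 → [8, 10, 12, 14, 27, 30]
19 → replaces 27 → [8, 10, 12, 14, 19, 30]
Length 6; one witness is 15, 18, 21, 24, 27, 30.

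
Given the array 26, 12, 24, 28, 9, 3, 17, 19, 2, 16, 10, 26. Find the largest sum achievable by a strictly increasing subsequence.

74

Let S[i] be the best sum of a strictly increasing subsequence ending at i:
i:      1  2  3  4  5  6  7  8  9 10 11 12
a[i]:  26 12 24 28  9  3 17 19  2 16 10 26
S:     26 12 36 64  9  3 29 48  2 28 19 74
Maximum is 74 (e.g. 12 + 17 + 19 + 26).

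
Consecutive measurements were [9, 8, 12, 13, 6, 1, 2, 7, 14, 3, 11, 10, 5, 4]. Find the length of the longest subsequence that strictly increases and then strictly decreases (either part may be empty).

inc[i] = longest strictly increasing subsequence ending at i; dec[i] = longest strictly decreasing subsequence starting at i:
i:      1  2  3  4  5  6  7  8  9 10 11 12 13 14
a[i]:   9  8 12 13  6  1  2  7 14  3 11 10  5  4
inc:    1  1  2  3  1  1  2  3  4  3  4  4  4  4
dec:    5  4  5  5  3  1  1  3  5  1  4  3  2  1
Best peak at i=9 (value 14): inc=4, dec=5, length 4+5−1 = 8.

8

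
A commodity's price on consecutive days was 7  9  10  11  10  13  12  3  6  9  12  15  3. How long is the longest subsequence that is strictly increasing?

6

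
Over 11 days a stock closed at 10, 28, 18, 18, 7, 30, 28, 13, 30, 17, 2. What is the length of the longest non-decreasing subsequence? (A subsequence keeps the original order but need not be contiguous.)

Track the smallest tail for each achievable length (allowing ties):
10 → extends → [10]
28 → extends → [10, 28]
18 → replaces 28 → [10, 18]
18 → extends → [10, 18, 18]
7 → replaces 10 → [7, 18, 18]
30 → extends → [7, 18, 18, 30]
28 → replaces 30 → [7, 18, 18, 28]
13 → replaces 18 → [7, 13, 18, 28]
30 → extends → [7, 13, 18, 28, 30]
17 → replaces 18 → [7, 13, 17, 28, 30]
2 → replaces 7 → [2, 13, 17, 28, 30]
Five tails, so the longest non-decreasing subsequence has length 5 (e.g. 10, 18, 18, 30, 30).

5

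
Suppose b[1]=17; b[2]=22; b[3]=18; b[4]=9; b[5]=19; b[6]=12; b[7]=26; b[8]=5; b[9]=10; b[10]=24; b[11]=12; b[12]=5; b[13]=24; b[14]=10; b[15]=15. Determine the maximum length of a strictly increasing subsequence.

4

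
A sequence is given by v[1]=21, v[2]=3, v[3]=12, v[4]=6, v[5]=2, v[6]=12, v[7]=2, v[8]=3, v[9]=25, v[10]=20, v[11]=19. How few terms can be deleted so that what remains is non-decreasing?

7

Fewest deletions = n − (longest non-decreasing subsequence).
Patience tails:
21 → extends → [21]
3 → replaces 21 → [3]
12 → extends → [3, 12]
6 → replaces 12 → [3, 6]
2 → replaces 3 → [2, 6]
12 → extends → [2, 6, 12]
2 → replaces 6 → [2, 2, 12]
3 → replaces 12 → [2, 2, 3]
25 → extends → [2, 2, 3, 25]
20 → replaces 25 → [2, 2, 3, 20]
19 → replaces 20 → [2, 2, 3, 19]
Longest non-decreasing subsequence has length 4, so deletions = 11 − 4 = 7.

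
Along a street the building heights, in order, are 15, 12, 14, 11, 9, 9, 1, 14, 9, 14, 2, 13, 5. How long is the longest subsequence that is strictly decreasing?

5

Negate each value so 'decreasing' becomes 'increasing', then run patience tails on the negated sequence:
-15 → extends → [-15]
-12 → extends → [-15, -12]
-14 → replaces -12 → [-15, -14]
-11 → extends → [-15, -14, -11]
-9 → extends → [-15, -14, -11, -9]
-9 → already a tail → [-15, -14, -11, -9]
-1 → extends → [-15, -14, -11, -9, -1]
-14 → already a tail → [-15, -14, -11, -9, -1]
-9 → already a tail → [-15, -14, -11, -9, -1]
-14 → already a tail → [-15, -14, -11, -9, -1]
-2 → replaces -1 → [-15, -14, -11, -9, -2]
-13 → replaces -11 → [-15, -14, -13, -9, -2]
-5 → replaces -2 → [-15, -14, -13, -9, -5]
Five tails, so the longest strictly decreasing subsequence of the original has length 5.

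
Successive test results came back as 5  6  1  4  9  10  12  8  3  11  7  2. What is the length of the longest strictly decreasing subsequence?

4

Negate each value so 'decreasing' becomes 'increasing', then run patience tails on the negated sequence:
-5 → extends → [-5]
-6 → replaces -5 → [-6]
-1 → extends → [-6, -1]
-4 → replaces -1 → [-6, -4]
-9 → replaces -6 → [-9, -4]
-10 → replaces -9 → [-10, -4]
-12 → replaces -10 → [-12, -4]
-8 → replaces -4 → [-12, -8]
-3 → extends → [-12, -8, -3]
-11 → replaces -8 → [-12, -11, -3]
-7 → replaces -3 → [-12, -11, -7]
-2 → extends → [-12, -11, -7, -2]
Four tails, so the longest strictly decreasing subsequence of the original has length 4.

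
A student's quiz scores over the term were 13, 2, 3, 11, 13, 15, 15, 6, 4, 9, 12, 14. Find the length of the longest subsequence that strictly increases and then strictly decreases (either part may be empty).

7

inc[i] = longest strictly increasing subsequence ending at i; dec[i] = longest strictly decreasing subsequence starting at i:
i:      1  2  3  4  5  6  7  8  9 10 11 12
a[i]:  13  2  3 11 13 15 15  6  4  9 12 14
inc:    1  1  2  3  4  5  5  3  3  4  5  6
dec:    4  1  1  3  3  3  3  2  1  1  1  1
Best peak at i=6 (value 15): inc=5, dec=3, length 5+3−1 = 7.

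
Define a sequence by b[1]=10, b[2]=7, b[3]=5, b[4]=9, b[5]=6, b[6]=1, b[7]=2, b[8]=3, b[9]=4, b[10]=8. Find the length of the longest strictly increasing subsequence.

5

Track the smallest tail for each achievable length (strict):
10 → extends → [10]
7 → replaces 10 → [7]
5 → replaces 7 → [5]
9 → extends → [5, 9]
6 → replaces 9 → [5, 6]
1 → replaces 5 → [1, 6]
2 → replaces 6 → [1, 2]
3 → extends → [1, 2, 3]
4 → extends → [1, 2, 3, 4]
8 → extends → [1, 2, 3, 4, 8]
Five tails, so the longest strictly increasing subsequence has length 5 (e.g. 1, 2, 3, 4, 8).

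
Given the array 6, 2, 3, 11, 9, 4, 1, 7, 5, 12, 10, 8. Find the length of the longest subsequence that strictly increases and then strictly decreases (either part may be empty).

inc[i] = longest strictly increasing subsequence ending at i; dec[i] = longest strictly decreasing subsequence starting at i:
i:      1  2  3  4  5  6  7  8  9 10 11 12
a[i]:   6  2  3 11  9  4  1  7  5 12 10  8
inc:    1  1  2  3  3  3  1  4  4  5  5  5
dec:    3  2  2  4  3  2  1  2  1  3  2  1
Best peak at i=10 (value 12): inc=5, dec=3, length 5+3−1 = 7.

7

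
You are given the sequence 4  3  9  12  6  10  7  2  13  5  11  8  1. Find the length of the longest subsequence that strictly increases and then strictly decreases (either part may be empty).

inc[i] = longest strictly increasing subsequence ending at i; dec[i] = longest strictly decreasing subsequence starting at i:
i:      1  2  3  4  5  6  7  8  9 10 11 12 13
a[i]:   4  3  9 12  6 10  7  2 13  5 11  8  1
inc:    1  1  2  3  2  3  3  1  4  2  4  4  1
dec:    4  3  4  5  3  4  3  2  4  2  3  2  1
Best peak at i=4 (value 12): inc=3, dec=5, length 3+5−1 = 7.

7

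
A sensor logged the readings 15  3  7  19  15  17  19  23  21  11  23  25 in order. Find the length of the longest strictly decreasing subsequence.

3

Let dp[i] be the longest strictly decreasing subsequence ending at i:
i:      1  2  3  4  5  6  7  8  9 10 11 12
a[i]:  15  3  7 19 15 17 19 23 21 11 23 25
dp:     1  2  2  1  2  2  1  1  2  3  1  1
Maximum is 3.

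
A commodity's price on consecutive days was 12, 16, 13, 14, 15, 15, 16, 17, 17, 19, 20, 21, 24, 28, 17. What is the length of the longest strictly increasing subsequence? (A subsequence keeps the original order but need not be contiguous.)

Track the smallest tail for each achievable length (strict):
12 → extends → [12]
16 → extends → [12, 16]
13 → replaces 16 → [12, 13]
14 → extends → [12, 13, 14]
15 → extends → [12, 13, 14, 15]
15 → already a tail → [12, 13, 14, 15]
16 → extends → [12, 13, 14, 15, 16]
17 → extends → [12, 13, 14, 15, 16, 17]
17 → already a tail → [12, 13, 14, 15, 16, 17]
19 → extends → [12, 13, 14, 15, 16, 17, 19]
20 → extends → [12, 13, 14, 15, 16, 17, 19, 20]
21 → extends → [12, 13, 14, 15, 16, 17, 19, 20, 21]
24 → extends → [12, 13, 14, 15, 16, 17, 19, 20, 21, 24]
28 → extends → [12, 13, 14, 15, 16, 17, 19, 20, 21, 24, 28]
17 → already a tail → [12, 13, 14, 15, 16, 17, 19, 20, 21, 24, 28]
Eleven tails, so the longest strictly increasing subsequence has length 11 (e.g. 12, 13, 14, 15, 16, 17, 19, 20, 21, 24, 28).

11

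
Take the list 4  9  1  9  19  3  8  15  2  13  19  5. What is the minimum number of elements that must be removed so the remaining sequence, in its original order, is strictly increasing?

Fewest deletions = n − (longest strictly increasing subsequence).
Patience tails:
4 → extends → [4]
9 → extends → [4, 9]
1 → replaces 4 → [1, 9]
9 → already a tail → [1, 9]
19 → extends → [1, 9, 19]
3 → replaces 9 → [1, 3, 19]
8 → replaces 19 → [1, 3, 8]
15 → extends → [1, 3, 8, 15]
2 → replaces 3 → [1, 2, 8, 15]
13 → replaces 15 → [1, 2, 8, 13]
19 → extends → [1, 2, 8, 13, 19]
5 → replaces 8 → [1, 2, 5, 13, 19]
Longest strictly increasing subsequence has length 5, so deletions = 12 − 5 = 7.

7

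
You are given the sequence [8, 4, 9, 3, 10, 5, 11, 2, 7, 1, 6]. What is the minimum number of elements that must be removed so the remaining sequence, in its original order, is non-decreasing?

7

Fewest deletions = n − (longest non-decreasing subsequence).
i:      1  2  3  4  5  6  7  8  9 10 11
a[i]:   8  4  9  3 10  5 11  2  7  1  6
dp:     1  1  2  1  3  2  4  1  3  1  3
max dp = 4, so deletions = 11 − 4 = 7.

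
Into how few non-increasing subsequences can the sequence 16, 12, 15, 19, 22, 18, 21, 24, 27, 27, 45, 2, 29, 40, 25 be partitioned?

8

The minimum number of non-increasing subsequences covering a sequence equals the length of its longest strictly increasing subsequence.
LIS length is 8 (e.g. 12, 15, 19, 22, 24, 27, 29, 40), so 8 piles are needed.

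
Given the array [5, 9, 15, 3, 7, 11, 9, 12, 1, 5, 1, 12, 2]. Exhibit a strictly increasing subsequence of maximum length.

Patience tails give the LIS length; then backtrack through the dp parents:
5 → extends → [5]
9 → extends → [5, 9]
15 → extends → [5, 9, 15]
3 → replaces 5 → [3, 9, 15]
7 → replaces 9 → [3, 7, 15]
11 → replaces 15 → [3, 7, 11]
9 → replaces 11 → [3, 7, 9]
12 → extends → [3, 7, 9, 12]
1 → replaces 3 → [1, 7, 9, 12]
5 → replaces 7 → [1, 5, 9, 12]
1 → already a tail → [1, 5, 9, 12]
12 → already a tail → [1, 5, 9, 12]
2 → replaces 5 → [1, 2, 9, 12]
Length 4; one witness is 5, 9, 11, 12.

5, 9, 11, 12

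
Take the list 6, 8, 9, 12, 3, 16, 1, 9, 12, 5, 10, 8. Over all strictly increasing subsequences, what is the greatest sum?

Let S[i] be the best sum of a strictly increasing subsequence ending at i:
i:      1  2  3  4  5  6  7  8  9 10 11 12
a[i]:   6  8  9 12  3 16  1  9 12  5 10  8
S:      6 14 23 35  3 51  1 23 35  8 33 16
Maximum is 51 (e.g. 6 + 8 + 9 + 12 + 16).

51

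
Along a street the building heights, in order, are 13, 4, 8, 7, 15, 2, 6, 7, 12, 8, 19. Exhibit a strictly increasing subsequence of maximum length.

Patience tails give the LIS length; then backtrack through the dp parents:
13 → extends → [13]
4 → replaces 13 → [4]
8 → extends → [4, 8]
7 → replaces 8 → [4, 7]
15 → extends → [4, 7, 15]
2 → replaces 4 → [2, 7, 15]
6 → replaces 7 → [2, 6, 15]
7 → replaces 15 → [2, 6, 7]
12 → extends → [2, 6, 7, 12]
8 → replaces 12 → [2, 6, 7, 8]
19 → extends → [2, 6, 7, 8, 19]
Length 5; one witness is 4, 6, 7, 12, 19.

4, 6, 7, 12, 19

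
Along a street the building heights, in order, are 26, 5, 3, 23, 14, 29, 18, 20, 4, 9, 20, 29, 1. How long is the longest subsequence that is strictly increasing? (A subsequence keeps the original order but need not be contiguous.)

5

Track the smallest tail for each achievable length (strict):
26 → extends → [26]
5 → replaces 26 → [5]
3 → replaces 5 → [3]
23 → extends → [3, 23]
14 → replaces 23 → [3, 14]
29 → extends → [3, 14, 29]
18 → replaces 29 → [3, 14, 18]
20 → extends → [3, 14, 18, 20]
4 → replaces 14 → [3, 4, 18, 20]
9 → replaces 18 → [3, 4, 9, 20]
20 → already a tail → [3, 4, 9, 20]
29 → extends → [3, 4, 9, 20, 29]
1 → replaces 3 → [1, 4, 9, 20, 29]
Five tails, so the longest strictly increasing subsequence has length 5 (e.g. 5, 14, 18, 20, 29).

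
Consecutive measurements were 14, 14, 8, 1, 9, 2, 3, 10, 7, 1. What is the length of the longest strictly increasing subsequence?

4

Let dp[i] be the length of the longest such subsequence ending at index i:
i:      1  2  3  4  5  6  7  8  9 10
a[i]:  14 14  8  1  9  2  3 10  7  1
dp:     1  1  1  1  2  2  3  4  4  1
Maximum dp value is 4.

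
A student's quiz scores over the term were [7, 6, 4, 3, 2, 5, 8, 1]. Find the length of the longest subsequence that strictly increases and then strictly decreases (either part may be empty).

6

inc[i] = longest strictly increasing subsequence ending at i; dec[i] = longest strictly decreasing subsequence starting at i:
i:     1 2 3 4 5 6 7 8
a[i]:  7 6 4 3 2 5 8 1
inc:   1 1 1 1 1 2 3 1
dec:   6 5 4 3 2 2 2 1
Best peak at i=1 (value 7): inc=1, dec=6, length 1+6−1 = 6.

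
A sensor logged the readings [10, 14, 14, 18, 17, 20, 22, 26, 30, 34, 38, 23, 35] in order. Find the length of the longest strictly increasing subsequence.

Let dp[i] be the length of the longest such subsequence ending at index i:
i:      1  2  3  4  5  6  7  8  9 10 11 12 13
a[i]:  10 14 14 18 17 20 22 26 30 34 38 23 35
dp:     1  2  2  3  3  4  5  6  7  8  9  6  9
Maximum dp value is 9.

9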